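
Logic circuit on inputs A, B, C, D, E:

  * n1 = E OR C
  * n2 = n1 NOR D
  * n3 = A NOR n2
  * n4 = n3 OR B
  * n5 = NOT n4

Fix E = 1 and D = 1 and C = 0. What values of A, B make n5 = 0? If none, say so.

A=0 B=1

Check with E = 1 and D = 1 and C = 0 and A=0, B=1:
n1 = E OR C = 1 OR 0 = 1
n2 = n1 NOR D = 1 NOR 1 = 0
n3 = A NOR n2 = 0 NOR 0 = 1
n4 = n3 OR B = 1 OR 1 = 1
n5 = NOT n4 = NOT 1 = 0
So n5 = 0.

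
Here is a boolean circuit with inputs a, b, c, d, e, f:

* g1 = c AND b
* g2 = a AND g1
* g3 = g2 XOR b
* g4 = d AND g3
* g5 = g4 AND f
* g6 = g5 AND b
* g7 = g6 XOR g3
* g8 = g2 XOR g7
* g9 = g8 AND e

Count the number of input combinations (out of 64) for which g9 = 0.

g9 = g8 AND e must be 0, so at least one of g8, e is 0.
Enumerating the 64 input combinations, 51 give g9 = 0 and 13 give g9 = 1.

51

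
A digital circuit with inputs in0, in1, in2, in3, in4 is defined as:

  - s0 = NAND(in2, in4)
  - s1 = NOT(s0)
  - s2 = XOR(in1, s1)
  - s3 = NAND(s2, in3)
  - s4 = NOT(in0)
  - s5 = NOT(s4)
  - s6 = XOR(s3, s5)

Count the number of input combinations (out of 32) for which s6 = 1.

16

s6 = XOR(s3, s5) must be 1, so s3 and s5 differ.
Enumerating the 32 input combinations, 16 give s6 = 1 and 16 give s6 = 0.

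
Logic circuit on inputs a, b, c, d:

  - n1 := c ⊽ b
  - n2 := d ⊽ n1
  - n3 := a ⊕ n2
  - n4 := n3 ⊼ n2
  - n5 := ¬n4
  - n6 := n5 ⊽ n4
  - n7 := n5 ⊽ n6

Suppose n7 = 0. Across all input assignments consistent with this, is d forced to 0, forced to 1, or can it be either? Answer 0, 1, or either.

0

n7 = n5 ⊽ n6 must be 0, so at least one of n5, n6 is 1.
Every assignment with n7 = 0 has d = 0; there are 3 such assignment(s).
  a=0, b=0, c=1, d=0
  a=0, b=1, c=0, d=0
  a=0, b=1, c=1, d=0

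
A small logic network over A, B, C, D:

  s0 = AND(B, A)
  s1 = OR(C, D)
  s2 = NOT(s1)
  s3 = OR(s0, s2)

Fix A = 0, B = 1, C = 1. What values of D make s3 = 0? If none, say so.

D=0

Check with A = 0, B = 1, C = 1 and D=0:
s0 = AND(B, A) = AND(1, 0) = 0
s1 = OR(C, D) = OR(1, 0) = 1
s2 = NOT(s1) = NOT 1 = 0
s3 = OR(s0, s2) = OR(0, 0) = 0
So s3 = 0.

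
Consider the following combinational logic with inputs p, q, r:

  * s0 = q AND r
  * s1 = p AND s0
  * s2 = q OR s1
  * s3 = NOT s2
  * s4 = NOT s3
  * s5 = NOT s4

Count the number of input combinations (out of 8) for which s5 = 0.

s5 = NOT s4 must be 0, so s4 = 1.
s4 = NOT s3 must be 1, so s3 = 0.
Satisfying assignments:
  p=0, q=1, r=0
  p=0, q=1, r=1
  p=1, q=1, r=0
  p=1, q=1, r=1

4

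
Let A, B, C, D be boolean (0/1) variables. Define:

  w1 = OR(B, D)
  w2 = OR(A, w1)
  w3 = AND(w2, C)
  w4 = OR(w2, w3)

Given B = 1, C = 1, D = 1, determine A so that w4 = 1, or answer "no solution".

A=1

w4 = OR(w2, w3) must be 1, so at least one of w2, w3 is 1.
Check with B = 1, C = 1, D = 1 and A=1:
w1 = OR(B, D) = OR(1, 1) = 1
w2 = OR(A, w1) = OR(1, 1) = 1
w3 = AND(w2, C) = AND(1, 1) = 1
w4 = OR(w2, w3) = OR(1, 1) = 1
So w4 = 1.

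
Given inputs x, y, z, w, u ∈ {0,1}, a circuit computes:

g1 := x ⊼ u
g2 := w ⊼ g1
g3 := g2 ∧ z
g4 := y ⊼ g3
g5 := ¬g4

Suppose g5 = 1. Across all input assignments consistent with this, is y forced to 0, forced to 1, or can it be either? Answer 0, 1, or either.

g5 = ¬g4 must be 1, so g4 = 0.
g4 = y ⊼ g3 must be 0, so both y = 1 and g3 = 1.
g3 = g2 ∧ z must be 1, so both g2 = 1 and z = 1.
Every assignment with g5 = 1 has y = 1; there are 5 such assignment(s).

1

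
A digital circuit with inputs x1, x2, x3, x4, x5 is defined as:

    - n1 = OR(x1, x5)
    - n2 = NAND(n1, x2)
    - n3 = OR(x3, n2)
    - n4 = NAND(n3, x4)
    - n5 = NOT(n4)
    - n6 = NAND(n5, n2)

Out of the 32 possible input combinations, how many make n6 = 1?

22

n6 = NAND(n5, n2) must be 1, so at least one of n5, n2 is 0.
Enumerating the 32 input combinations, 22 give n6 = 1 and 10 give n6 = 0.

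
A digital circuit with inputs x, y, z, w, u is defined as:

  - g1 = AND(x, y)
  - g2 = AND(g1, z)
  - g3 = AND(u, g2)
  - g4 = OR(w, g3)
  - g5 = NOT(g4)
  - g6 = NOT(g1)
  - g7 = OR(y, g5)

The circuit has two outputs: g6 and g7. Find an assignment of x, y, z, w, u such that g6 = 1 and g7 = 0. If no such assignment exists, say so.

Check with x=1, y=0, z=0, w=1, u=0:
g1 = AND(x, y) = AND(1, 0) = 0
g2 = AND(g1, z) = AND(0, 0) = 0
g3 = AND(u, g2) = AND(0, 0) = 0
g4 = OR(w, g3) = OR(1, 0) = 1
g5 = NOT(g4) = NOT 1 = 0
g6 = NOT(g1) = NOT 0 = 1
g7 = OR(y, g5) = OR(0, 0) = 0
So g6 = 1 and g7 = 0.

x=1, y=0, z=0, w=1, u=0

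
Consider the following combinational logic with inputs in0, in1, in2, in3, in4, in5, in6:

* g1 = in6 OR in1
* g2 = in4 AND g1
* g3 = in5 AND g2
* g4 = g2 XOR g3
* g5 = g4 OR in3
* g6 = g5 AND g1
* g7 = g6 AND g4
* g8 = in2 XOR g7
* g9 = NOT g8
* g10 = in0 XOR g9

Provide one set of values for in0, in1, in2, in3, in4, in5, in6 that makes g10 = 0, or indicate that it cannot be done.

in0=0, in1=1, in2=1, in3=1, in4=0, in5=0, in6=1

Check with in0=0, in1=1, in2=1, in3=1, in4=0, in5=0, in6=1:
g1 = in6 OR in1 = 1 OR 1 = 1
g2 = in4 AND g1 = 0 AND 1 = 0
g3 = in5 AND g2 = 0 AND 0 = 0
g4 = g2 XOR g3 = 0 XOR 0 = 0
g5 = g4 OR in3 = 0 OR 1 = 1
g6 = g5 AND g1 = 1 AND 1 = 1
g7 = g6 AND g4 = 1 AND 0 = 0
g8 = in2 XOR g7 = 1 XOR 0 = 1
g9 = NOT g8 = NOT 1 = 0
g10 = in0 XOR g9 = 0 XOR 0 = 0
So g10 = 0 as required.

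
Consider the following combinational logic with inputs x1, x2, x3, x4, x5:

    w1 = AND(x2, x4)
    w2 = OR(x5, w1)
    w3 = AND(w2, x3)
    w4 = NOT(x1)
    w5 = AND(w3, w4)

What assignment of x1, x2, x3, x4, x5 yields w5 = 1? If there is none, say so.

w5 = AND(w3, w4) must be 1, so both w3 = 1 and w4 = 1.
w3 = AND(w2, x3) must be 1, so both w2 = 1 and x3 = 1.
w4 = NOT(x1) must be 1, so x1 = 0.
Check with x1=0, x2=1, x3=1, x4=1, x5=0:
w1 = AND(x2, x4) = AND(1, 1) = 1
w2 = OR(x5, w1) = OR(0, 1) = 1
w3 = AND(w2, x3) = AND(1, 1) = 1
w4 = NOT(x1) = NOT 0 = 1
w5 = AND(w3, w4) = AND(1, 1) = 1
So w5 = 1 as required.

x1=0, x2=1, x3=1, x4=1, x5=0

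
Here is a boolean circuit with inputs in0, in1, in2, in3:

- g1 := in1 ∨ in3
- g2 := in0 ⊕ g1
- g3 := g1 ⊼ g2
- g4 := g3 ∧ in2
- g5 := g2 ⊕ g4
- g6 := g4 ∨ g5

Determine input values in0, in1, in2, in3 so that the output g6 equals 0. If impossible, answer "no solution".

g6 = g4 ∨ g5 must be 0, so both g4 = 0 and g5 = 0.
Check with in0=1, in1=1, in2=0, in3=0:
g1 = in1 ∨ in3 = 1 ∨ 0 = 1
g2 = in0 ⊕ g1 = 1 ⊕ 1 = 0
g3 = g1 ⊼ g2 = 1 ⊼ 0 = 1
g4 = g3 ∧ in2 = 1 ∧ 0 = 0
g5 = g2 ⊕ g4 = 0 ⊕ 0 = 0
g6 = g4 ∨ g5 = 0 ∨ 0 = 0
So g6 = 0 as required.

in0=1, in1=1, in2=0, in3=0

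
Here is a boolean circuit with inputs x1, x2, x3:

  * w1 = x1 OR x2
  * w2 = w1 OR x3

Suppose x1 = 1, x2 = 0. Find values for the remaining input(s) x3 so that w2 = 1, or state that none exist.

w2 = w1 OR x3 must be 1, so at least one of w1, x3 is 1.
Check with x1 = 1, x2 = 0 and x3=1:
w1 = x1 OR x2 = 1 OR 0 = 1
w2 = w1 OR x3 = 1 OR 1 = 1
So w2 = 1.

x3=1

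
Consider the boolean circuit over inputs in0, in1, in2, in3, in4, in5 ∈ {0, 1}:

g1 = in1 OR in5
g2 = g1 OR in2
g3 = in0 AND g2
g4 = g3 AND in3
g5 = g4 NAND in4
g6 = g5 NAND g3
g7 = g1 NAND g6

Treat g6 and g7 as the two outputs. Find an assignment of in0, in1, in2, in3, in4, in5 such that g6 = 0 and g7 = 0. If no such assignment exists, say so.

Across all 64 input combinations, none give both g6 = 0 and g7 = 0.

no solution exists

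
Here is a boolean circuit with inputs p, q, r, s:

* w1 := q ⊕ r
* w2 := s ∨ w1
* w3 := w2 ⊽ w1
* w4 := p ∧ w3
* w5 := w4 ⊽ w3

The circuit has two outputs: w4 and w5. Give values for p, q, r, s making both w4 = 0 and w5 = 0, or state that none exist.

Check with p=0 q=1 r=1 s=0:
w1 = q ⊕ r = 1 ⊕ 1 = 0
w2 = s ∨ w1 = 0 ∨ 0 = 0
w3 = w2 ⊽ w1 = 0 ⊽ 0 = 1
w4 = p ∧ w3 = 0 ∧ 1 = 0
w5 = w4 ⊽ w3 = 0 ⊽ 1 = 0
So w4 = 0 and w5 = 0.

p=0 q=1 r=1 s=0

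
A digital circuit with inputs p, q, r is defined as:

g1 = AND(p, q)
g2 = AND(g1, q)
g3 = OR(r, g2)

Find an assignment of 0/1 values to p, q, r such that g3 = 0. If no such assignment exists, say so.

g3 = OR(r, g2) must be 0, so both r = 0 and g2 = 0.
g2 = AND(g1, q) must be 0, so at least one of g1, q is 0.
Check with p=0, q=1, r=0:
g1 = AND(p, q) = AND(0, 1) = 0
g2 = AND(g1, q) = AND(0, 1) = 0
g3 = OR(r, g2) = OR(0, 0) = 0
So g3 = 0 as required.

p=0, q=1, r=0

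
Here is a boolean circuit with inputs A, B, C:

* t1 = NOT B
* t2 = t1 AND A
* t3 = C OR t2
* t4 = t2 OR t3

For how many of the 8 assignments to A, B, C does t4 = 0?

3

t4 = t2 OR t3 must be 0, so both t2 = 0 and t3 = 0.
t2 = t1 AND A must be 0, so at least one of t1, A is 0.
t3 = C OR t2 must be 0, so both C = 0 and t2 = 0.
Satisfying assignments:
  A=0, B=0, C=0
  A=0, B=1, C=0
  A=1, B=1, C=0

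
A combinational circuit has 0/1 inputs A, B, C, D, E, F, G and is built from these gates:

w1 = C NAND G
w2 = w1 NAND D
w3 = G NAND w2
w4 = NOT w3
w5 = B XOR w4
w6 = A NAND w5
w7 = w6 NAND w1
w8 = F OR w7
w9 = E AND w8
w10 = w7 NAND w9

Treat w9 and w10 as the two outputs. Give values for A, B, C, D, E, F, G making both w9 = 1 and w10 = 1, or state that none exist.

Check with A=0 B=1 C=0 D=1 E=1 F=1 G=1:
w1 = C NAND G = 0 NAND 1 = 1
w2 = w1 NAND D = 1 NAND 1 = 0
w3 = G NAND w2 = 1 NAND 0 = 1
w4 = NOT w3 = NOT 1 = 0
w5 = B XOR w4 = 1 XOR 0 = 1
w6 = A NAND w5 = 0 NAND 1 = 1
w7 = w6 NAND w1 = 1 NAND 1 = 0
w8 = F OR w7 = 1 OR 0 = 1
w9 = E AND w8 = 1 AND 1 = 1
w10 = w7 NAND w9 = 0 NAND 1 = 1
So w9 = 1 and w10 = 1.

A=0 B=1 C=0 D=1 E=1 F=1 G=1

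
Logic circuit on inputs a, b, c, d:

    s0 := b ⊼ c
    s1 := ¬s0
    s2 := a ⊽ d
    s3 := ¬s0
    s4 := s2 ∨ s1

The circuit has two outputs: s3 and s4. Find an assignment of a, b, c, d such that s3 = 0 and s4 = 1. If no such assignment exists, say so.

Check with a=0 b=1 c=0 d=0:
s0 = b ⊼ c = 1 ⊼ 0 = 1
s1 = ¬s0 = ¬1 = 0
s2 = a ⊽ d = 0 ⊽ 0 = 1
s3 = ¬s0 = ¬1 = 0
s4 = s2 ∨ s1 = 1 ∨ 0 = 1
So s3 = 0 and s4 = 1.

a=0 b=1 c=0 d=0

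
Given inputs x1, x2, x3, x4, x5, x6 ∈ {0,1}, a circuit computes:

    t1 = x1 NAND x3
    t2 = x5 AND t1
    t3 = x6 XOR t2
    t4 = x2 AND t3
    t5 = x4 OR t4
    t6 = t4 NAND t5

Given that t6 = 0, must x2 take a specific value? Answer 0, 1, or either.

1

t6 = t4 NAND t5 must be 0, so both t4 = 1 and t5 = 1.
Every assignment with t6 = 0 has x2 = 1; there are 16 such assignment(s).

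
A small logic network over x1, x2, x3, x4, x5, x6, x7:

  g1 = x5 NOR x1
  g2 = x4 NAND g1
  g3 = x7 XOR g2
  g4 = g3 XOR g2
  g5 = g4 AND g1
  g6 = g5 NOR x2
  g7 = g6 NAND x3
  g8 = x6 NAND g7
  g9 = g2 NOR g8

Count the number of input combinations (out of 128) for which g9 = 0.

g9 = g2 NOR g8 must be 0, so at least one of g2, g8 is 1.
Enumerating the 128 input combinations, 121 give g9 = 0 and 7 give g9 = 1.

121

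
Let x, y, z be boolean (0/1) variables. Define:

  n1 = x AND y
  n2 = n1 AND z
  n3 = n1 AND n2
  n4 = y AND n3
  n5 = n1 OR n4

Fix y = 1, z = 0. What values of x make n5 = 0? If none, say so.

x=0

n5 = n1 OR n4 must be 0, so both n1 = 0 and n4 = 0.
n1 = x AND y must be 0, so at least one of x, y is 0.
Check with y = 1, z = 0 and x=0:
n1 = x AND y = 0 AND 1 = 0
n2 = n1 AND z = 0 AND 0 = 0
n3 = n1 AND n2 = 0 AND 0 = 0
n4 = y AND n3 = 1 AND 0 = 0
n5 = n1 OR n4 = 0 OR 0 = 0
So n5 = 0.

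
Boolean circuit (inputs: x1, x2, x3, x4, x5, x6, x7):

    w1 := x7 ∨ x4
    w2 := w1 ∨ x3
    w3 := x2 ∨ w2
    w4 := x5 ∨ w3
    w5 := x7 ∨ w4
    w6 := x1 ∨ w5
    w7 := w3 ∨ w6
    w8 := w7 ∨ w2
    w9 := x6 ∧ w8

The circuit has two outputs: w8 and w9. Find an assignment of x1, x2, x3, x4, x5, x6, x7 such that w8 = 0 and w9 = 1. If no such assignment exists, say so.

no solution exists

Across all 128 input combinations, none give both w8 = 0 and w9 = 1.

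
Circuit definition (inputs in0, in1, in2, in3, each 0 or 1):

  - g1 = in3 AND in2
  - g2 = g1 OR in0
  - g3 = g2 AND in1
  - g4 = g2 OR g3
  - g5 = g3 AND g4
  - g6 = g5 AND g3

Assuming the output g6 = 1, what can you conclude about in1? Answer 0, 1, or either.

g6 = g5 AND g3 must be 1, so both g5 = 1 and g3 = 1.
g5 = g3 AND g4 must be 1, so both g3 = 1 and g4 = 1.
g3 = g2 AND in1 must be 1, so both g2 = 1 and in1 = 1.
Every assignment with g6 = 1 has in1 = 1; there are 5 such assignment(s).

1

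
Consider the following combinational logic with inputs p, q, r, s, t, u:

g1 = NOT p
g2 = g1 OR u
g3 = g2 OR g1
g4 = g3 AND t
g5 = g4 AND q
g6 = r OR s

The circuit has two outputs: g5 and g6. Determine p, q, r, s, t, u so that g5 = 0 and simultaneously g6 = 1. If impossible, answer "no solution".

Check with p=0 q=1 r=0 s=1 t=0 u=0:
g1 = NOT p = NOT 0 = 1
g2 = g1 OR u = 1 OR 0 = 1
g3 = g2 OR g1 = 1 OR 1 = 1
g4 = g3 AND t = 1 AND 0 = 0
g5 = g4 AND q = 0 AND 1 = 0
g6 = r OR s = 0 OR 1 = 1
So g5 = 0 and g6 = 1.

p=0 q=1 r=0 s=1 t=0 u=0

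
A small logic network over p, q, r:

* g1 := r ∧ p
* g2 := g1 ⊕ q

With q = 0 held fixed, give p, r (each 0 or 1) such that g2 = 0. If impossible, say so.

g2 = g1 ⊕ q must be 0, so g1 and q are equal.
Check with q = 0 and p=1, r=0:
g1 = r ∧ p = 0 ∧ 1 = 0
g2 = g1 ⊕ q = 0 ⊕ 0 = 0
So g2 = 0.

p=1, r=0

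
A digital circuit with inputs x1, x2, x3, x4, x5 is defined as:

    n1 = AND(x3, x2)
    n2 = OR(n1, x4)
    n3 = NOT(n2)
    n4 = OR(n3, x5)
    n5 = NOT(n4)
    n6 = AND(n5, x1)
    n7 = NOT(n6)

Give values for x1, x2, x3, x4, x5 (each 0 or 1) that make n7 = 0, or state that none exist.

n7 = NOT(n6) must be 0, so n6 = 1.
Check with x1=1, x2=0, x3=1, x4=1, x5=0:
n1 = AND(x3, x2) = AND(1, 0) = 0
n2 = OR(n1, x4) = OR(0, 1) = 1
n3 = NOT(n2) = NOT 1 = 0
n4 = OR(n3, x5) = OR(0, 0) = 0
n5 = NOT(n4) = NOT 0 = 1
n6 = AND(n5, x1) = AND(1, 1) = 1
n7 = NOT(n6) = NOT 1 = 0
So n7 = 0 as required.

x1=1, x2=0, x3=1, x4=1, x5=0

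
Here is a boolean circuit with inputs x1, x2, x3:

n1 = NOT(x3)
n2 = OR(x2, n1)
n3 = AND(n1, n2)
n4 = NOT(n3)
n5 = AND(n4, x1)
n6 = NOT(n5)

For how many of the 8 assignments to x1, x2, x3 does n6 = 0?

2

n6 = NOT(n5) must be 0, so n5 = 1.
n5 = AND(n4, x1) must be 1, so both n4 = 1 and x1 = 1.
Enumerating the 8 input combinations, 2 give n6 = 0 and 6 give n6 = 1.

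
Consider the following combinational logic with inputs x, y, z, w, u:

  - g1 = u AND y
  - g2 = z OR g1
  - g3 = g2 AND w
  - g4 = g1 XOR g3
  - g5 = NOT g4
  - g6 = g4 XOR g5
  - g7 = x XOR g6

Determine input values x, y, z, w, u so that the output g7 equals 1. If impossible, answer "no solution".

x=0, y=0, z=1, w=1, u=0

Check with x=0, y=0, z=1, w=1, u=0:
g1 = u AND y = 0 AND 0 = 0
g2 = z OR g1 = 1 OR 0 = 1
g3 = g2 AND w = 1 AND 1 = 1
g4 = g1 XOR g3 = 0 XOR 1 = 1
g5 = NOT g4 = NOT 1 = 0
g6 = g4 XOR g5 = 1 XOR 0 = 1
g7 = x XOR g6 = 0 XOR 1 = 1
So g7 = 1 as required.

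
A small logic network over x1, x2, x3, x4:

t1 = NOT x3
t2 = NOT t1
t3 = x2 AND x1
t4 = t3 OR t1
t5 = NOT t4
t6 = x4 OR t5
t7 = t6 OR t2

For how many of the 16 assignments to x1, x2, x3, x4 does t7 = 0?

4

t7 = t6 OR t2 must be 0, so both t6 = 0 and t2 = 0.
t6 = x4 OR t5 must be 0, so both x4 = 0 and t5 = 0.
t2 = NOT t1 must be 0, so t1 = 1.
Satisfying assignments:
  x1=0, x2=0, x3=0, x4=0
  x1=0, x2=1, x3=0, x4=0
  x1=1, x2=0, x3=0, x4=0
  x1=1, x2=1, x3=0, x4=0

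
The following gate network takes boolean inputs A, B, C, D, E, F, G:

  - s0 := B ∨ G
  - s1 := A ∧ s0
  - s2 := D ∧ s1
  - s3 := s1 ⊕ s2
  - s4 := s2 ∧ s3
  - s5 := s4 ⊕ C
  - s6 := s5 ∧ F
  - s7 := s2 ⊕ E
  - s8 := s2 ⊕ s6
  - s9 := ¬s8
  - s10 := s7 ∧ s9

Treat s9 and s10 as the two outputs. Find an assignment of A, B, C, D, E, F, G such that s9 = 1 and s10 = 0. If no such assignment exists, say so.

Check with A=0 B=0 C=1 D=1 E=0 F=0 G=0:
s0 = B ∨ G = 0 ∨ 0 = 0
s1 = A ∧ s0 = 0 ∧ 0 = 0
s2 = D ∧ s1 = 1 ∧ 0 = 0
s3 = s1 ⊕ s2 = 0 ⊕ 0 = 0
s4 = s2 ∧ s3 = 0 ∧ 0 = 0
s5 = s4 ⊕ C = 0 ⊕ 1 = 1
s6 = s5 ∧ F = 1 ∧ 0 = 0
s7 = s2 ⊕ E = 0 ⊕ 0 = 0
s8 = s2 ⊕ s6 = 0 ⊕ 0 = 0
s9 = ¬s8 = ¬0 = 1
s10 = s7 ∧ s9 = 0 ∧ 1 = 0
So s9 = 1 and s10 = 0.

A=0 B=0 C=1 D=1 E=0 F=0 G=0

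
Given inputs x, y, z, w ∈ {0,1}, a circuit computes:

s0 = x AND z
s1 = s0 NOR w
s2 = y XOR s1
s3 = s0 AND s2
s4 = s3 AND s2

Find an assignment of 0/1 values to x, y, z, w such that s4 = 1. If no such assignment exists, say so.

x=1, y=1, z=1, w=0

s4 = s3 AND s2 must be 1, so both s3 = 1 and s2 = 1.
s3 = s0 AND s2 must be 1, so both s0 = 1 and s2 = 1.
Check with x=1, y=1, z=1, w=0:
s0 = x AND z = 1 AND 1 = 1
s1 = s0 NOR w = 1 NOR 0 = 0
s2 = y XOR s1 = 1 XOR 0 = 1
s3 = s0 AND s2 = 1 AND 1 = 1
s4 = s3 AND s2 = 1 AND 1 = 1
So s4 = 1 as required.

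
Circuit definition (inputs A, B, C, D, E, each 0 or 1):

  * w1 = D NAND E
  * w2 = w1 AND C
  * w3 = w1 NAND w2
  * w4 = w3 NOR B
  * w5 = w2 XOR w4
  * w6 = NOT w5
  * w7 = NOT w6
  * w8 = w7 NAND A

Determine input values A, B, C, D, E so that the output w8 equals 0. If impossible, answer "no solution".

A=1 B=1 C=1 D=1 E=0

Check with A=1 B=1 C=1 D=1 E=0:
w1 = D NAND E = 1 NAND 0 = 1
w2 = w1 AND C = 1 AND 1 = 1
w3 = w1 NAND w2 = 1 NAND 1 = 0
w4 = w3 NOR B = 0 NOR 1 = 0
w5 = w2 XOR w4 = 1 XOR 0 = 1
w6 = NOT w5 = NOT 1 = 0
w7 = NOT w6 = NOT 0 = 1
w8 = w7 NAND A = 1 NAND 1 = 0
So w8 = 0 as required.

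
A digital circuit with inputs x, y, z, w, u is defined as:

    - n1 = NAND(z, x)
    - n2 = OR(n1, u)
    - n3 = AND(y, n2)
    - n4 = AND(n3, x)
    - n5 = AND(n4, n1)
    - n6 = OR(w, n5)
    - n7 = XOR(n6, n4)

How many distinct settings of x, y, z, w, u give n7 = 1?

14

n7 = XOR(n6, n4) must be 1, so n6 and n4 differ.
Enumerating the 32 input combinations, 14 give n7 = 1 and 18 give n7 = 0.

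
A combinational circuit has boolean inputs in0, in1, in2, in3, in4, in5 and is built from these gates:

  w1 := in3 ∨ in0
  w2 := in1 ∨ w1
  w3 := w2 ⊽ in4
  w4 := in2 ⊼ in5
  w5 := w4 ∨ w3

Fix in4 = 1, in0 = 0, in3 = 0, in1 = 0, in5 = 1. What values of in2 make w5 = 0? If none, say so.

in2=1

w5 = w4 ∨ w3 must be 0, so both w4 = 0 and w3 = 0.
w4 = in2 ⊼ in5 must be 0, so both in2 = 1 and in5 = 1.
Check with in4 = 1, in0 = 0, in3 = 0, in1 = 0, in5 = 1 and in2=1:
w1 = in3 ∨ in0 = 0 ∨ 0 = 0
w2 = in1 ∨ w1 = 0 ∨ 0 = 0
w3 = w2 ⊽ in4 = 0 ⊽ 1 = 0
w4 = in2 ⊼ in5 = 1 ⊼ 1 = 0
w5 = w4 ∨ w3 = 0 ∨ 0 = 0
So w5 = 0.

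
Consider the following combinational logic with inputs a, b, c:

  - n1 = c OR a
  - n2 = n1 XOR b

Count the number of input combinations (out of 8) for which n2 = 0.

n2 = n1 XOR b must be 0, so n1 and b are equal.
Satisfying assignments:
  a=0, b=0, c=0
  a=0, b=1, c=1
  a=1, b=1, c=0
  a=1, b=1, c=1

4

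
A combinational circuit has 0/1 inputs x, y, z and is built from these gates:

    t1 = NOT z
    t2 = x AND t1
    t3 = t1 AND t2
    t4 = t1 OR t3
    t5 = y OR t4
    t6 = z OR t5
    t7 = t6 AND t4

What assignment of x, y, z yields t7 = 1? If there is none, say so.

x=1, y=1, z=0

t7 = t6 AND t4 must be 1, so both t6 = 1 and t4 = 1.
Check with x=1, y=1, z=0:
t1 = NOT z = NOT 0 = 1
t2 = x AND t1 = 1 AND 1 = 1
t3 = t1 AND t2 = 1 AND 1 = 1
t4 = t1 OR t3 = 1 OR 1 = 1
t5 = y OR t4 = 1 OR 1 = 1
t6 = z OR t5 = 0 OR 1 = 1
t7 = t6 AND t4 = 1 AND 1 = 1
So t7 = 1 as required.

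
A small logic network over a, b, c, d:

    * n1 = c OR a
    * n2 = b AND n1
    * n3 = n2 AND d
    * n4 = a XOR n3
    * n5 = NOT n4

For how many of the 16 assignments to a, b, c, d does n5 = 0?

7

n5 = NOT n4 must be 0, so n4 = 1.
n4 = a XOR n3 must be 1, so a and n3 differ.
Enumerating the 16 input combinations, 7 give n5 = 0 and 9 give n5 = 1.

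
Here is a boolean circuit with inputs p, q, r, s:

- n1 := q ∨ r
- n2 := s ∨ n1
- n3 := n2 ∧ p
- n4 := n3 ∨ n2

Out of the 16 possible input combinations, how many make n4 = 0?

2

n4 = n3 ∨ n2 must be 0, so both n3 = 0 and n2 = 0.
Enumerating the 16 input combinations, 2 give n4 = 0 and 14 give n4 = 1.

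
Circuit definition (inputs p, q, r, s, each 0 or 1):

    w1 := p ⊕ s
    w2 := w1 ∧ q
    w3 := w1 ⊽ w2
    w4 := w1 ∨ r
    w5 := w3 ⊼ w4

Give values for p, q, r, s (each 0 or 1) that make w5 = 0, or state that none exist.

w5 = w3 ⊼ w4 must be 0, so both w3 = 1 and w4 = 1.
Check with p=0 q=1 r=1 s=0:
w1 = p ⊕ s = 0 ⊕ 0 = 0
w2 = w1 ∧ q = 0 ∧ 1 = 0
w3 = w1 ⊽ w2 = 0 ⊽ 0 = 1
w4 = w1 ∨ r = 0 ∨ 1 = 1
w5 = w3 ⊼ w4 = 1 ⊼ 1 = 0
So w5 = 0 as required.

p=0 q=1 r=1 s=0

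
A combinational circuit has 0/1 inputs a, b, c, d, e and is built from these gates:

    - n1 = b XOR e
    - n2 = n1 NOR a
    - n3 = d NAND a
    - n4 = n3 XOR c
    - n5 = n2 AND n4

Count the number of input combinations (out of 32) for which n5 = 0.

28

n5 = n2 AND n4 must be 0, so at least one of n2, n4 is 0.
Enumerating the 32 input combinations, 28 give n5 = 0 and 4 give n5 = 1.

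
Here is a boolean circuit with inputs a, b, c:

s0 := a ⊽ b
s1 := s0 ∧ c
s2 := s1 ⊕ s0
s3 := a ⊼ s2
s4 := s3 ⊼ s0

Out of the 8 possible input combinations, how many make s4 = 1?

6

s4 = s3 ⊼ s0 must be 1, so at least one of s3, s0 is 0.
Satisfying assignments:
  a=0, b=1, c=0
  a=0, b=1, c=1
  a=1, b=0, c=0
  a=1, b=0, c=1
  a=1, b=1, c=0
  a=1, b=1, c=1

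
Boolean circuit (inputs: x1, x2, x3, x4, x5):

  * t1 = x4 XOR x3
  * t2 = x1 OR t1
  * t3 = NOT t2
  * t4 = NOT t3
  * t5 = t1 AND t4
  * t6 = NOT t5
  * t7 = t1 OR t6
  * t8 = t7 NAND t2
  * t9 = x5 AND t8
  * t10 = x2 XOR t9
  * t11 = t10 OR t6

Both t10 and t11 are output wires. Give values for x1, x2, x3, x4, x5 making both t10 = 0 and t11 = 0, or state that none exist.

x1=1 x2=0 x3=0 x4=1 x5=1

Check with x1=1 x2=0 x3=0 x4=1 x5=1:
t1 = x4 XOR x3 = 1 XOR 0 = 1
t2 = x1 OR t1 = 1 OR 1 = 1
t3 = NOT t2 = NOT 1 = 0
t4 = NOT t3 = NOT 0 = 1
t5 = t1 AND t4 = 1 AND 1 = 1
t6 = NOT t5 = NOT 1 = 0
t7 = t1 OR t6 = 1 OR 0 = 1
t8 = t7 NAND t2 = 1 NAND 1 = 0
t9 = x5 AND t8 = 1 AND 0 = 0
t10 = x2 XOR t9 = 0 XOR 0 = 0
t11 = t10 OR t6 = 0 OR 0 = 0
So t10 = 0 and t11 = 0.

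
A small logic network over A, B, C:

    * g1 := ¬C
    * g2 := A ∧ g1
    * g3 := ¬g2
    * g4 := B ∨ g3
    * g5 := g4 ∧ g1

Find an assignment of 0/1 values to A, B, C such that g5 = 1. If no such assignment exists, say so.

g5 = g4 ∧ g1 must be 1, so both g4 = 1 and g1 = 1.
g4 = B ∨ g3 must be 1, so at least one of B, g3 is 1.
g1 = ¬C must be 1, so C = 0.
Check with A=0, B=1, C=0:
g1 = ¬C = ¬0 = 1
g2 = A ∧ g1 = 0 ∧ 1 = 0
g3 = ¬g2 = ¬0 = 1
g4 = B ∨ g3 = 1 ∨ 1 = 1
g5 = g4 ∧ g1 = 1 ∧ 1 = 1
So g5 = 1 as required.

A=0, B=1, C=0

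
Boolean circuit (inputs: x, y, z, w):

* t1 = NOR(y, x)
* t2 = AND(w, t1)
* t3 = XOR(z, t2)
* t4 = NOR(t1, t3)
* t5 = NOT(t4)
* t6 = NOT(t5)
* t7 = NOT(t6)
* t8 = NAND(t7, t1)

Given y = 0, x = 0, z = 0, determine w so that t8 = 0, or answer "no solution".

Check with y = 0, x = 0, z = 0 and w=0:
t1 = NOR(y, x) = NOR(0, 0) = 1
t2 = AND(w, t1) = AND(0, 1) = 0
t3 = XOR(z, t2) = XOR(0, 0) = 0
t4 = NOR(t1, t3) = NOR(1, 0) = 0
t5 = NOT(t4) = NOT 0 = 1
t6 = NOT(t5) = NOT 1 = 0
t7 = NOT(t6) = NOT 0 = 1
t8 = NAND(t7, t1) = NAND(1, 1) = 0
So t8 = 0.

w=0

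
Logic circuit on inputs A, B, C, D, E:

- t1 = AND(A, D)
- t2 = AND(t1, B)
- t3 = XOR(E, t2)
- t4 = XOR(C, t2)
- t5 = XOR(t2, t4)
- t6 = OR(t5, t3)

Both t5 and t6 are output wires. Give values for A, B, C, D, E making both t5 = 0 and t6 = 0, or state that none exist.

A=1, B=0, C=0, D=1, E=0

Check with A=1, B=0, C=0, D=1, E=0:
t1 = AND(A, D) = AND(1, 1) = 1
t2 = AND(t1, B) = AND(1, 0) = 0
t3 = XOR(E, t2) = XOR(0, 0) = 0
t4 = XOR(C, t2) = XOR(0, 0) = 0
t5 = XOR(t2, t4) = XOR(0, 0) = 0
t6 = OR(t5, t3) = OR(0, 0) = 0
So t5 = 0 and t6 = 0.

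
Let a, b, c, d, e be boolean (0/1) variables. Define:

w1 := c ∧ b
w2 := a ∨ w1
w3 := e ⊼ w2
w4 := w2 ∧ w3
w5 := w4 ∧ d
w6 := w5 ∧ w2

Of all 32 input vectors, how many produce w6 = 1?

5

w6 = w5 ∧ w2 must be 1, so both w5 = 1 and w2 = 1.
Enumerating the 32 input combinations, 5 give w6 = 1 and 27 give w6 = 0.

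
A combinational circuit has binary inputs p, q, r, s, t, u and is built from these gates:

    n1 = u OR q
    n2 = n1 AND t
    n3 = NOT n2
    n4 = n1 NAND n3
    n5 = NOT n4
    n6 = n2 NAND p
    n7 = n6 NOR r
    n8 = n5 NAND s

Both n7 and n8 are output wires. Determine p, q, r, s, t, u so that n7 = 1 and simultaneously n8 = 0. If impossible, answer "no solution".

Across all 64 input combinations, none give both n7 = 1 and n8 = 0.

no solution exists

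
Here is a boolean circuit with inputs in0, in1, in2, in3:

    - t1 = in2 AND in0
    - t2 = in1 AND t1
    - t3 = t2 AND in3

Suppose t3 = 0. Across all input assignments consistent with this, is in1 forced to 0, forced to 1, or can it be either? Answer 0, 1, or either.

either

Both values of in1 occur among assignments with t3 = 0:
  in1=0: in0=0, in1=0, in2=0, in3=0
  in1=1: in0=0, in1=1, in2=0, in3=0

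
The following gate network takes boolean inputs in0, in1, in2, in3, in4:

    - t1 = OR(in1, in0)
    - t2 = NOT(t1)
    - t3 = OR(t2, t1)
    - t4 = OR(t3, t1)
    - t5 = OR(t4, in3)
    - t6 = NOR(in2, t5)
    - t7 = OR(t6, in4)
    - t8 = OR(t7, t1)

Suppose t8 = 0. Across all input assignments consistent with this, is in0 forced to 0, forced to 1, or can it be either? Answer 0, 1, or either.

0

t8 = OR(t7, t1) must be 0, so both t7 = 0 and t1 = 0.
t7 = OR(t6, in4) must be 0, so both t6 = 0 and in4 = 0.
t1 = OR(in1, in0) must be 0, so both in1 = 0 and in0 = 0.
Every assignment with t8 = 0 has in0 = 0; there are 4 such assignment(s).
  in0=0, in1=0, in2=0, in3=0, in4=0
  in0=0, in1=0, in2=0, in3=1, in4=0
  in0=0, in1=0, in2=1, in3=0, in4=0
  in0=0, in1=0, in2=1, in3=1, in4=0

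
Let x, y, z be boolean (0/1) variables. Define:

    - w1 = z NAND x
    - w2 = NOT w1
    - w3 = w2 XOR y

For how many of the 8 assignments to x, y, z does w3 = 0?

w3 = w2 XOR y must be 0, so w2 and y are equal.
Enumerating the 8 input combinations, 4 give w3 = 0 and 4 give w3 = 1.

4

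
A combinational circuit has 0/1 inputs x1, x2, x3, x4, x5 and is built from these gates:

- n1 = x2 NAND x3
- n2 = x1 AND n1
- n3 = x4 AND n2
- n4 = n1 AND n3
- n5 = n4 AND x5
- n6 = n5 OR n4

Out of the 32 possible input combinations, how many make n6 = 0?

n6 = n5 OR n4 must be 0, so both n5 = 0 and n4 = 0.
Enumerating the 32 input combinations, 26 give n6 = 0 and 6 give n6 = 1.

26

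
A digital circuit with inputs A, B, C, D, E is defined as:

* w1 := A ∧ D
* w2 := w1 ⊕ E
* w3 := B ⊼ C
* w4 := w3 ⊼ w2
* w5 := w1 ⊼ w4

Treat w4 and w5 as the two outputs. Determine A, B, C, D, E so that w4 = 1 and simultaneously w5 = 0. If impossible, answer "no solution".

Check with A=1 B=0 C=0 D=1 E=1:
w1 = A ∧ D = 1 ∧ 1 = 1
w2 = w1 ⊕ E = 1 ⊕ 1 = 0
w3 = B ⊼ C = 0 ⊼ 0 = 1
w4 = w3 ⊼ w2 = 1 ⊼ 0 = 1
w5 = w1 ⊼ w4 = 1 ⊼ 1 = 0
So w4 = 1 and w5 = 0.

A=1 B=0 C=0 D=1 E=1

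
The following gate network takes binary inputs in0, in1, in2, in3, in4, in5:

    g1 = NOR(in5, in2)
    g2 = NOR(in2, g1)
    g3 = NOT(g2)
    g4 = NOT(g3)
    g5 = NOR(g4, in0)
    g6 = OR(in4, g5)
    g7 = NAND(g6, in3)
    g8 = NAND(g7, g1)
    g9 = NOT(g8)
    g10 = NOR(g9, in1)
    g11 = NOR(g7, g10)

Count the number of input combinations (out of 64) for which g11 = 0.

53

g11 = NOR(g7, g10) must be 0, so at least one of g7, g10 is 1.
Enumerating the 64 input combinations, 53 give g11 = 0 and 11 give g11 = 1.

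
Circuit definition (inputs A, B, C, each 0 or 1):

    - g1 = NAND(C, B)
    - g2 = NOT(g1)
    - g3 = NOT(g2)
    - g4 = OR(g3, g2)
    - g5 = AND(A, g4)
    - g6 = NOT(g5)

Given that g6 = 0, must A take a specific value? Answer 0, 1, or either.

g6 = NOT(g5) must be 0, so g5 = 1.
g5 = AND(A, g4) must be 1, so both A = 1 and g4 = 1.
g4 = OR(g3, g2) must be 1, so at least one of g3, g2 is 1.
Every assignment with g6 = 0 has A = 1; there are 4 such assignment(s).
  A=1, B=0, C=0
  A=1, B=0, C=1
  A=1, B=1, C=0
  A=1, B=1, C=1

1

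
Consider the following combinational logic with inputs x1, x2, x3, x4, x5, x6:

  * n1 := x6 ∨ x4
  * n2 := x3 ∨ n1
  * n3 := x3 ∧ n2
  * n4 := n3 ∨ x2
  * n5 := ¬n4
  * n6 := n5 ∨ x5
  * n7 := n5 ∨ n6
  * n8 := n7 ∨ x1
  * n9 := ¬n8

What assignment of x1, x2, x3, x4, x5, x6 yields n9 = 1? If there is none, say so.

x1=0 x2=1 x3=1 x4=1 x5=0 x6=0

Check with x1=0 x2=1 x3=1 x4=1 x5=0 x6=0:
n1 = x6 ∨ x4 = 0 ∨ 1 = 1
n2 = x3 ∨ n1 = 1 ∨ 1 = 1
n3 = x3 ∧ n2 = 1 ∧ 1 = 1
n4 = n3 ∨ x2 = 1 ∨ 1 = 1
n5 = ¬n4 = ¬1 = 0
n6 = n5 ∨ x5 = 0 ∨ 0 = 0
n7 = n5 ∨ n6 = 0 ∨ 0 = 0
n8 = n7 ∨ x1 = 0 ∨ 0 = 0
n9 = ¬n8 = ¬0 = 1
So n9 = 1 as required.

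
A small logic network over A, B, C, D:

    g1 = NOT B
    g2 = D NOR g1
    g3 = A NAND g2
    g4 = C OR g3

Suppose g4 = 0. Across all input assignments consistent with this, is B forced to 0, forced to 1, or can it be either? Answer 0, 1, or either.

g4 = C OR g3 must be 0, so both C = 0 and g3 = 0.
g3 = A NAND g2 must be 0, so both A = 1 and g2 = 1.
g2 = D NOR g1 must be 1, so both D = 0 and g1 = 0.
Every assignment with g4 = 0 has B = 1; there are 1 such assignment(s).
  A=1, B=1, C=0, D=0

1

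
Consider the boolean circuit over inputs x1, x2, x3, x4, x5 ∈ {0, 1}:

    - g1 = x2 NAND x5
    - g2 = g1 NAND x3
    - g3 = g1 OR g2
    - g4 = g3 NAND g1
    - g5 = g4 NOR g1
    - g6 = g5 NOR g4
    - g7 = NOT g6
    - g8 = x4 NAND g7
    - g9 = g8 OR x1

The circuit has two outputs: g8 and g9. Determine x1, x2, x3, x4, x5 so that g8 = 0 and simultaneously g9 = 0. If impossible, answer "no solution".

Check with x1=0 x2=1 x3=0 x4=1 x5=1:
g1 = x2 NAND x5 = 1 NAND 1 = 0
g2 = g1 NAND x3 = 0 NAND 0 = 1
g3 = g1 OR g2 = 0 OR 1 = 1
g4 = g3 NAND g1 = 1 NAND 0 = 1
g5 = g4 NOR g1 = 1 NOR 0 = 0
g6 = g5 NOR g4 = 0 NOR 1 = 0
g7 = NOT g6 = NOT 0 = 1
g8 = x4 NAND g7 = 1 NAND 1 = 0
g9 = g8 OR x1 = 0 OR 0 = 0
So g8 = 0 and g9 = 0.

x1=0 x2=1 x3=0 x4=1 x5=1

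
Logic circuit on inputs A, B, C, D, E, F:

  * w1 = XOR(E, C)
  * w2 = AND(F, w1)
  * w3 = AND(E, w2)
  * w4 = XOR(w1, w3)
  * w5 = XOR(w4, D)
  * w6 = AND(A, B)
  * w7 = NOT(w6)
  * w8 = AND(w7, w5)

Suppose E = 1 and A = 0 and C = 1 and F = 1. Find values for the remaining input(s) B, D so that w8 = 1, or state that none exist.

w8 = AND(w7, w5) must be 1, so both w7 = 1 and w5 = 1.
w7 = NOT(w6) must be 1, so w6 = 0.
Check with E = 1 and A = 0 and C = 1 and F = 1 and B=1, D=1:
w1 = XOR(E, C) = XOR(1, 1) = 0
w2 = AND(F, w1) = AND(1, 0) = 0
w3 = AND(E, w2) = AND(1, 0) = 0
w4 = XOR(w1, w3) = XOR(0, 0) = 0
w5 = XOR(w4, D) = XOR(0, 1) = 1
w6 = AND(A, B) = AND(0, 1) = 0
w7 = NOT(w6) = NOT 0 = 1
w8 = AND(w7, w5) = AND(1, 1) = 1
So w8 = 1.

B=1, D=1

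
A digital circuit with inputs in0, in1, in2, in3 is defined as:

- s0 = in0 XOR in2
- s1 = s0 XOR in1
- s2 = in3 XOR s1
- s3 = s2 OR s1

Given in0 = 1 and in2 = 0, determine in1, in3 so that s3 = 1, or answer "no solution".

in1=0, in3=0

Check with in0 = 1 and in2 = 0 and in1=0, in3=0:
s0 = in0 XOR in2 = 1 XOR 0 = 1
s1 = s0 XOR in1 = 1 XOR 0 = 1
s2 = in3 XOR s1 = 0 XOR 1 = 1
s3 = s2 OR s1 = 1 OR 1 = 1
So s3 = 1.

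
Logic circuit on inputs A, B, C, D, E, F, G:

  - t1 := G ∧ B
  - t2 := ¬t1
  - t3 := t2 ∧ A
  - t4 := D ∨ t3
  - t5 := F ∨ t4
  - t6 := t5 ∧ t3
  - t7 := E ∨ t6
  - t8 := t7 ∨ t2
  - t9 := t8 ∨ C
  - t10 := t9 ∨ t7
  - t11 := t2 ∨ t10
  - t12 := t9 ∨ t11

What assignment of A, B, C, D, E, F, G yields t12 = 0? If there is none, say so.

A=1, B=1, C=0, D=1, E=0, F=1, G=1

Check with A=1, B=1, C=0, D=1, E=0, F=1, G=1:
t1 = G ∧ B = 1 ∧ 1 = 1
t2 = ¬t1 = ¬1 = 0
t3 = t2 ∧ A = 0 ∧ 1 = 0
t4 = D ∨ t3 = 1 ∨ 0 = 1
t5 = F ∨ t4 = 1 ∨ 1 = 1
t6 = t5 ∧ t3 = 1 ∧ 0 = 0
t7 = E ∨ t6 = 0 ∨ 0 = 0
t8 = t7 ∨ t2 = 0 ∨ 0 = 0
t9 = t8 ∨ C = 0 ∨ 0 = 0
t10 = t9 ∨ t7 = 0 ∨ 0 = 0
t11 = t2 ∨ t10 = 0 ∨ 0 = 0
t12 = t9 ∨ t11 = 0 ∨ 0 = 0
So t12 = 0 as required.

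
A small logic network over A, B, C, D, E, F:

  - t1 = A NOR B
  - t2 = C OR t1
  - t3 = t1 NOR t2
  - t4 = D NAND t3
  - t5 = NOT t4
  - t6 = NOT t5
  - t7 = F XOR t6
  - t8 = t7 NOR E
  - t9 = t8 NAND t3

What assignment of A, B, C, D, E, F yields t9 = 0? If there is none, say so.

t9 = t8 NAND t3 must be 0, so both t8 = 1 and t3 = 1.
Check with A=1 B=1 C=0 D=0 E=0 F=1:
t1 = A NOR B = 1 NOR 1 = 0
t2 = C OR t1 = 0 OR 0 = 0
t3 = t1 NOR t2 = 0 NOR 0 = 1
t4 = D NAND t3 = 0 NAND 1 = 1
t5 = NOT t4 = NOT 1 = 0
t6 = NOT t5 = NOT 0 = 1
t7 = F XOR t6 = 1 XOR 1 = 0
t8 = t7 NOR E = 0 NOR 0 = 1
t9 = t8 NAND t3 = 1 NAND 1 = 0
So t9 = 0 as required.

A=1 B=1 C=0 D=0 E=0 F=1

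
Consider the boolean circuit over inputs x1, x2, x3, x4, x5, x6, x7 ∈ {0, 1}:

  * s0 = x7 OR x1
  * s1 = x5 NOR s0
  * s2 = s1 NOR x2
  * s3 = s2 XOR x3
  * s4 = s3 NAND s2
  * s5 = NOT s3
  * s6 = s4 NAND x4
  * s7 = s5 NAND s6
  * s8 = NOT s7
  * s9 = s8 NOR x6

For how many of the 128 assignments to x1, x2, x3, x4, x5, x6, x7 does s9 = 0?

80

s9 = s8 NOR x6 must be 0, so at least one of s8, x6 is 1.
Enumerating the 128 input combinations, 80 give s9 = 0 and 48 give s9 = 1.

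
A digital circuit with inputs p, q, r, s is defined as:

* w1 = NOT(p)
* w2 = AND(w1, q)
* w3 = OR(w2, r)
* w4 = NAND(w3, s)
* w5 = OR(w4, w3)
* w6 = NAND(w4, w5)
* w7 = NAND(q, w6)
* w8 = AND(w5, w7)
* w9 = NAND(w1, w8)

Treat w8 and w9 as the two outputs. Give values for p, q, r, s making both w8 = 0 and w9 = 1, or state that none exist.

Check with p=0, q=1, r=0, s=1:
w1 = NOT(p) = NOT 0 = 1
w2 = AND(w1, q) = AND(1, 1) = 1
w3 = OR(w2, r) = OR(1, 0) = 1
w4 = NAND(w3, s) = NAND(1, 1) = 0
w5 = OR(w4, w3) = OR(0, 1) = 1
w6 = NAND(w4, w5) = NAND(0, 1) = 1
w7 = NAND(q, w6) = NAND(1, 1) = 0
w8 = AND(w5, w7) = AND(1, 0) = 0
w9 = NAND(w1, w8) = NAND(1, 0) = 1
So w8 = 0 and w9 = 1.

p=0, q=1, r=0, s=1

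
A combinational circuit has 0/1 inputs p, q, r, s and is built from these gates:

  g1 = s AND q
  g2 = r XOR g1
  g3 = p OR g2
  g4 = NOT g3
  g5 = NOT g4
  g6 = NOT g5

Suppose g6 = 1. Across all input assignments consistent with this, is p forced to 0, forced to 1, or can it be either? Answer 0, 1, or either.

0

g6 = NOT g5 must be 1, so g5 = 0.
g5 = NOT g4 must be 0, so g4 = 1.
Every assignment with g6 = 1 has p = 0; there are 4 such assignment(s).
  p=0, q=0, r=0, s=0
  p=0, q=0, r=0, s=1
  p=0, q=1, r=0, s=0
  p=0, q=1, r=1, s=1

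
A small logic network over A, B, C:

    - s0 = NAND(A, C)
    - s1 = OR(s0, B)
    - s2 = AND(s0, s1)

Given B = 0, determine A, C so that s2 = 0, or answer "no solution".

Check with B = 0 and A=1, C=1:
s0 = NAND(A, C) = NAND(1, 1) = 0
s1 = OR(s0, B) = OR(0, 0) = 0
s2 = AND(s0, s1) = AND(0, 0) = 0
So s2 = 0.

A=1, C=1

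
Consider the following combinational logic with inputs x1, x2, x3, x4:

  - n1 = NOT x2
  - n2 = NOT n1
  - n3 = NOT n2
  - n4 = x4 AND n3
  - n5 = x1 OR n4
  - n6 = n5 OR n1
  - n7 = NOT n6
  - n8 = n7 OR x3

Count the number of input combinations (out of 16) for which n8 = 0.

6

n8 = n7 OR x3 must be 0, so both n7 = 0 and x3 = 0.
n7 = NOT n6 must be 0, so n6 = 1.
n6 = n5 OR n1 must be 1, so at least one of n5, n1 is 1.
Satisfying assignments:
  x1=0, x2=0, x3=0, x4=0
  x1=0, x2=0, x3=0, x4=1
  x1=1, x2=0, x3=0, x4=0
  x1=1, x2=0, x3=0, x4=1
  x1=1, x2=1, x3=0, x4=0
  x1=1, x2=1, x3=0, x4=1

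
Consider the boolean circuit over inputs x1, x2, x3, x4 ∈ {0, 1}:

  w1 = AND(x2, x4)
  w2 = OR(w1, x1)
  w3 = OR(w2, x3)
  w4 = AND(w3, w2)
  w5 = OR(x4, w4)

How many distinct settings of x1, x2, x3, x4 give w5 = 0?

w5 = OR(x4, w4) must be 0, so both x4 = 0 and w4 = 0.
w4 = AND(w3, w2) must be 0, so at least one of w3, w2 is 0.
Satisfying assignments:
  x1=0, x2=0, x3=0, x4=0
  x1=0, x2=0, x3=1, x4=0
  x1=0, x2=1, x3=0, x4=0
  x1=0, x2=1, x3=1, x4=0

4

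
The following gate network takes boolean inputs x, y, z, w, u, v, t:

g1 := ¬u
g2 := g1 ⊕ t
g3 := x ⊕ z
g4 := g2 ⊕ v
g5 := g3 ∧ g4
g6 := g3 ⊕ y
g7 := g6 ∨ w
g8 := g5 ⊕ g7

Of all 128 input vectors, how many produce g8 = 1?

g8 = g5 ⊕ g7 must be 1, so g5 and g7 differ.
Enumerating the 128 input combinations, 80 give g8 = 1 and 48 give g8 = 0.

80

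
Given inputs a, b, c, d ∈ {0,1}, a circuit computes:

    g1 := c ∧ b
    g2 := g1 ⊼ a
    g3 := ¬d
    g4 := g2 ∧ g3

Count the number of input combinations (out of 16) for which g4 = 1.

7

g4 = g2 ∧ g3 must be 1, so both g2 = 1 and g3 = 1.
g2 = g1 ⊼ a must be 1, so at least one of g1, a is 0.
Enumerating the 16 input combinations, 7 give g4 = 1 and 9 give g4 = 0.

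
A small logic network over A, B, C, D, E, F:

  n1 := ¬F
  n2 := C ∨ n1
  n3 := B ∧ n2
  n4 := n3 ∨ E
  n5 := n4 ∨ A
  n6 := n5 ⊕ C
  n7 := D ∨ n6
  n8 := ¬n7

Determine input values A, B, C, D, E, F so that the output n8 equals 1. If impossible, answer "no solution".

A=1, B=0, C=1, D=0, E=0, F=0

n8 = ¬n7 must be 1, so n7 = 0.
n7 = D ∨ n6 must be 0, so both D = 0 and n6 = 0.
n6 = n5 ⊕ C must be 0, so n5 and C are equal.
Check with A=1, B=0, C=1, D=0, E=0, F=0:
n1 = ¬F = ¬0 = 1
n2 = C ∨ n1 = 1 ∨ 1 = 1
n3 = B ∧ n2 = 0 ∧ 1 = 0
n4 = n3 ∨ E = 0 ∨ 0 = 0
n5 = n4 ∨ A = 0 ∨ 1 = 1
n6 = n5 ⊕ C = 1 ⊕ 1 = 0
n7 = D ∨ n6 = 0 ∨ 0 = 0
n8 = ¬n7 = ¬0 = 1
So n8 = 1 as required.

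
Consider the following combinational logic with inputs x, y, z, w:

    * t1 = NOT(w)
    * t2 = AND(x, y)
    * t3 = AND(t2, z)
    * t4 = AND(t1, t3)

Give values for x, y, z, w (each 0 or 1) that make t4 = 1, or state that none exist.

x=1, y=1, z=1, w=0

t4 = AND(t1, t3) must be 1, so both t1 = 1 and t3 = 1.
t1 = NOT(w) must be 1, so w = 0.
t3 = AND(t2, z) must be 1, so both t2 = 1 and z = 1.
Check with x=1, y=1, z=1, w=0:
t1 = NOT(w) = NOT 0 = 1
t2 = AND(x, y) = AND(1, 1) = 1
t3 = AND(t2, z) = AND(1, 1) = 1
t4 = AND(t1, t3) = AND(1, 1) = 1
So t4 = 1 as required.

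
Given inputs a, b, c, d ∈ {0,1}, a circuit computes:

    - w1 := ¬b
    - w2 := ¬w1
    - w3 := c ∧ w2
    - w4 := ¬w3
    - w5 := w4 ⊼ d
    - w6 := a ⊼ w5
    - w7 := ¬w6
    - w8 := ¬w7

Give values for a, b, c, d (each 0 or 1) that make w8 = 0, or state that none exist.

w8 = ¬w7 must be 0, so w7 = 1.
w7 = ¬w6 must be 1, so w6 = 0.
Check with a=1 b=0 c=1 d=0:
w1 = ¬b = ¬0 = 1
w2 = ¬w1 = ¬1 = 0
w3 = c ∧ w2 = 1 ∧ 0 = 0
w4 = ¬w3 = ¬0 = 1
w5 = w4 ⊼ d = 1 ⊼ 0 = 1
w6 = a ⊼ w5 = 1 ⊼ 1 = 0
w7 = ¬w6 = ¬0 = 1
w8 = ¬w7 = ¬1 = 0
So w8 = 0 as required.

a=1 b=0 c=1 d=0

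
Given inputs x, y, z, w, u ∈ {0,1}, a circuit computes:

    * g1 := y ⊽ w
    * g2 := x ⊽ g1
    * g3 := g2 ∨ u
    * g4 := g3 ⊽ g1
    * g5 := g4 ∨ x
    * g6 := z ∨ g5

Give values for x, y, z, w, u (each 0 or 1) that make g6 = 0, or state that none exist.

Check with x=0, y=1, z=0, w=1, u=1:
g1 = y ⊽ w = 1 ⊽ 1 = 0
g2 = x ⊽ g1 = 0 ⊽ 0 = 1
g3 = g2 ∨ u = 1 ∨ 1 = 1
g4 = g3 ⊽ g1 = 1 ⊽ 0 = 0
g5 = g4 ∨ x = 0 ∨ 0 = 0
g6 = z ∨ g5 = 0 ∨ 0 = 0
So g6 = 0 as required.

x=0, y=1, z=0, w=1, u=1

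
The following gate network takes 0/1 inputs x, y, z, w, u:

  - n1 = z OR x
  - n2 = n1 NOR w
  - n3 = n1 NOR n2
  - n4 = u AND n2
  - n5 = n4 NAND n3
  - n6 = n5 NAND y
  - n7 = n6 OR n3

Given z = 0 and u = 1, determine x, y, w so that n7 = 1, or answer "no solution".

x=0, y=1, w=1

Check with z = 0 and u = 1 and x=0, y=1, w=1:
n1 = z OR x = 0 OR 0 = 0
n2 = n1 NOR w = 0 NOR 1 = 0
n3 = n1 NOR n2 = 0 NOR 0 = 1
n4 = u AND n2 = 1 AND 0 = 0
n5 = n4 NAND n3 = 0 NAND 1 = 1
n6 = n5 NAND y = 1 NAND 1 = 0
n7 = n6 OR n3 = 0 OR 1 = 1
So n7 = 1.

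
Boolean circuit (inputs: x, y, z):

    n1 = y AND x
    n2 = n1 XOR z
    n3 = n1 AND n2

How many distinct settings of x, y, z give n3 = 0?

n3 = n1 AND n2 must be 0, so at least one of n1, n2 is 0.
Enumerating the 8 input combinations, 7 give n3 = 0 and 1 give n3 = 1.

7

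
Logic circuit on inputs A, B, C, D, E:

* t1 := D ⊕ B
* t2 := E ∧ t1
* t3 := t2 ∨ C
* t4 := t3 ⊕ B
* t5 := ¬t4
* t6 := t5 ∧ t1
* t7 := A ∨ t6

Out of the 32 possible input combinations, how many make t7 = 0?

12

t7 = A ∨ t6 must be 0, so both A = 0 and t6 = 0.
Enumerating the 32 input combinations, 12 give t7 = 0 and 20 give t7 = 1.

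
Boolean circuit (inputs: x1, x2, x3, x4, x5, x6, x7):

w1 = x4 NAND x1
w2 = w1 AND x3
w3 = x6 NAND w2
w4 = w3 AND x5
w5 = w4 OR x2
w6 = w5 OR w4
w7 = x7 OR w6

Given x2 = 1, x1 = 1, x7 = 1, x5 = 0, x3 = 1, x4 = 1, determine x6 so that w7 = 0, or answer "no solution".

no solution exists

With x2 = 1, x1 = 1, x7 = 1, x5 = 0, x3 = 1, x4 = 1 fixed, none of the 2 settings of x6 give w7 = 0.
For example, with x6=1:
w1 = x4 NAND x1 = 1 NAND 1 = 0
w2 = w1 AND x3 = 0 AND 1 = 0
w3 = x6 NAND w2 = 1 NAND 0 = 1
w4 = w3 AND x5 = 1 AND 0 = 0
w5 = w4 OR x2 = 0 OR 1 = 1
w6 = w5 OR w4 = 1 OR 0 = 1
w7 = x7 OR w6 = 1 OR 1 = 1
giving w7 = 1 ≠ 0.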